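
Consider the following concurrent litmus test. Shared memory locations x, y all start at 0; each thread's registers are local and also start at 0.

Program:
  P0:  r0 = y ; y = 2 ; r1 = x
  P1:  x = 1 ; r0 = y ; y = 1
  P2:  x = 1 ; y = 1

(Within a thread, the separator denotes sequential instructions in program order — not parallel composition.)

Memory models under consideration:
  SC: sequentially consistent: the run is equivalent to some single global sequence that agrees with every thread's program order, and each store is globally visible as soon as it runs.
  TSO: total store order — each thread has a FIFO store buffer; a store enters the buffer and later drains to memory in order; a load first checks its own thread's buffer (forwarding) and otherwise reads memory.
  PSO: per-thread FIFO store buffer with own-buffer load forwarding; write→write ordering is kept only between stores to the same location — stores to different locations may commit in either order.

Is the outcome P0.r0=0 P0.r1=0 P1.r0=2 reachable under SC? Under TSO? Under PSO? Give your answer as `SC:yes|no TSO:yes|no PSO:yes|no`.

outcome vector order: (P0.r0,P0.r1,P1.r0)
SC (8): 001, 002, 010, 011, 012, 110, 111, 112
TSO (9): 000, 001, 002, 010, 011, 012, 110, 111, 112
PSO (12): 000, 001, 002, 010, 011, 012, 100, 101, 102, 110, 111, 112
target 002 ∈ {SC,TSO,PSO}

SC:yes TSO:yes PSO:yes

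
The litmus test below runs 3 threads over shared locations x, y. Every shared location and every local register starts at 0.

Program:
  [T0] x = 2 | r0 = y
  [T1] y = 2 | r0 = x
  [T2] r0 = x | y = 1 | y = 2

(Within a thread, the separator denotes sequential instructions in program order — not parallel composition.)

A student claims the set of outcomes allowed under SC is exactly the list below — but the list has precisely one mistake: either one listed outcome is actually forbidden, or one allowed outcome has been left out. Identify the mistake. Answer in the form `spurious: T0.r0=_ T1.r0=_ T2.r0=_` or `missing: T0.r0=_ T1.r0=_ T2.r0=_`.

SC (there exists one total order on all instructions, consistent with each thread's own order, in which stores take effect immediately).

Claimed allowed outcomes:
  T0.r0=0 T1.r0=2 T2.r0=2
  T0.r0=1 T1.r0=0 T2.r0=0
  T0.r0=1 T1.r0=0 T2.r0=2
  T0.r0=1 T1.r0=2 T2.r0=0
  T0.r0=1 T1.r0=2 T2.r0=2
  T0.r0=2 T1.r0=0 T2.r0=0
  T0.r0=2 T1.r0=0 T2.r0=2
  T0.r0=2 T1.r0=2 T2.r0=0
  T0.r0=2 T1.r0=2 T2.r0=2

outcome vector order: (T0.r0,T1.r0,T2.r0)
[SC] allowed = {(0,2,0) (0,2,2) (1,0,0) (1,0,2) (1,2,0) (1,2,2) (2,0,0) (2,0,2) (2,2,0) (2,2,2)}
SC∖claimed = {(0,2,0)}

missing: T0.r0=0 T1.r0=2 T2.r0=0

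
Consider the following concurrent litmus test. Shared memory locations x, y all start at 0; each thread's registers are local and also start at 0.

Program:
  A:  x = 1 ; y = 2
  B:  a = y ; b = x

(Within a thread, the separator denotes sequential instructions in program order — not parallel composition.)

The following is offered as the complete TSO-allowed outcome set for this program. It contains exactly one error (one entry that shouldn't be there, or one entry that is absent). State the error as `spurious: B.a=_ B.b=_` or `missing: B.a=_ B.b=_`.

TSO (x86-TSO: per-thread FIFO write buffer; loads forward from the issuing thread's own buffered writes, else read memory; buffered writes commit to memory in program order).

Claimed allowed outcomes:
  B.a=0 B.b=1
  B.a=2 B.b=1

missing: B.a=0 B.b=0

outcome vector order: (B.a,B.b)
TSO (3): (0,0) (0,1) (2,1)
TSO∖claimed = {(0,0)}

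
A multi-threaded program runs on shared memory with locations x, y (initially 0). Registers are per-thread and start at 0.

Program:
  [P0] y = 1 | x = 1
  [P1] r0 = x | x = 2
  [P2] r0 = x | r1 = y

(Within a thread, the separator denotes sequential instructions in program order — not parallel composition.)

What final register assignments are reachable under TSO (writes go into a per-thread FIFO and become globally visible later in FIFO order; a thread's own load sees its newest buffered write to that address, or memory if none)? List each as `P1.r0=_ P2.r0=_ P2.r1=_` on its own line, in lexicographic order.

P1.r0=0 P2.r0=0 P2.r1=0
P1.r0=0 P2.r0=0 P2.r1=1
P1.r0=0 P2.r0=1 P2.r1=1
P1.r0=0 P2.r0=2 P2.r1=0
P1.r0=0 P2.r0=2 P2.r1=1
P1.r0=1 P2.r0=0 P2.r1=0
P1.r0=1 P2.r0=0 P2.r1=1
P1.r0=1 P2.r0=1 P2.r1=1
P1.r0=1 P2.r0=2 P2.r1=1

outcome vector order: (P1.r0,P2.r0,P2.r1)
|TSO outcomes| = 9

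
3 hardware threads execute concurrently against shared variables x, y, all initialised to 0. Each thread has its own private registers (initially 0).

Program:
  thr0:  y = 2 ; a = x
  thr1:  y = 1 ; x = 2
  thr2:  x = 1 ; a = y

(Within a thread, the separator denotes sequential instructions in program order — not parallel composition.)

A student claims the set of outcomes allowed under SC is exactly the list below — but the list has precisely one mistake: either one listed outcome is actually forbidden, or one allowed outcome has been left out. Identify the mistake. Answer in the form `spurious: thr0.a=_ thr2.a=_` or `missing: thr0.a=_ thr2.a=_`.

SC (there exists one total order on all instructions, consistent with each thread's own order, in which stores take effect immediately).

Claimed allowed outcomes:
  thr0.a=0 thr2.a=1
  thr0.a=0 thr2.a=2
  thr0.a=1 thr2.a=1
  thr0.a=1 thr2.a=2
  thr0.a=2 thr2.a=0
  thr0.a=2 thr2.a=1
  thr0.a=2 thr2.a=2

missing: thr0.a=1 thr2.a=0

outcome vector order: (thr0.a,thr2.a)
SC: 8 outcomes — {01, 02, 10, 11, 12, 20, 21, 22}
SC∖claimed = {10}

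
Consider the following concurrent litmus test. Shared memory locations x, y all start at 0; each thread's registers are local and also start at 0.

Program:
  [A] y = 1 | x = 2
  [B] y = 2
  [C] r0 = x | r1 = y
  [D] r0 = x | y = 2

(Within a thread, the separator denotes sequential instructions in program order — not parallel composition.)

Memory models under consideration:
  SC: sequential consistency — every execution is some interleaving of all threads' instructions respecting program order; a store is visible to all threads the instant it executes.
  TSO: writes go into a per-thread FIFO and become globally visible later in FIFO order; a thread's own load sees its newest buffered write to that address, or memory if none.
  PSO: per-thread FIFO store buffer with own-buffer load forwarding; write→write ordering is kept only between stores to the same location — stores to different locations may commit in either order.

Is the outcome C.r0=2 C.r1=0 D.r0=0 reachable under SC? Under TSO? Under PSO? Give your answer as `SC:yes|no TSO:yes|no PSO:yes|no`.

SC:no TSO:no PSO:yes

outcome vector order: (C.r0,C.r1,D.r0)
under SC → 000 002 010 012 020 022 210 212 220 222
under TSO → 000 002 010 012 020 022 210 212 220 222
under PSO → 000 002 010 012 020 022 200 202 210 212 220 222
target 200 ∈ {PSO}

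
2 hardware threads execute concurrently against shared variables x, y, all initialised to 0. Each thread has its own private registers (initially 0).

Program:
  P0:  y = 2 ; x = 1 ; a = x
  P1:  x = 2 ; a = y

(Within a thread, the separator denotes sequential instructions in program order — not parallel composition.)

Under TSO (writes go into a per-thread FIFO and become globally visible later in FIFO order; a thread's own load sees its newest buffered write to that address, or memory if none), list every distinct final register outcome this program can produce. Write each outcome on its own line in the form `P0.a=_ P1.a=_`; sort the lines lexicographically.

outcome vector order: (P0.a,P1.a)
|TSO outcomes| = 4

P0.a=1 P1.a=0
P0.a=1 P1.a=2
P0.a=2 P1.a=0
P0.a=2 P1.a=2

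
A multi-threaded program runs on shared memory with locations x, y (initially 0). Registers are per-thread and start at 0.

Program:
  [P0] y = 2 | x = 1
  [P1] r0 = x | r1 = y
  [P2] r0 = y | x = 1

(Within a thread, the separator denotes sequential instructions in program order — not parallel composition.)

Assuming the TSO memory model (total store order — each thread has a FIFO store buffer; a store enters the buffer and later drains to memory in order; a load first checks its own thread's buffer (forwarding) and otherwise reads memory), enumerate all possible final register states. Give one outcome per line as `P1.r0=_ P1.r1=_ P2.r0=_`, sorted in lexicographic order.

outcome vector order: (P1.r0,P1.r1,P2.r0)
|TSO outcomes| = 7

P1.r0=0 P1.r1=0 P2.r0=0
P1.r0=0 P1.r1=0 P2.r0=2
P1.r0=0 P1.r1=2 P2.r0=0
P1.r0=0 P1.r1=2 P2.r0=2
P1.r0=1 P1.r1=0 P2.r0=0
P1.r0=1 P1.r1=2 P2.r0=0
P1.r0=1 P1.r1=2 P2.r0=2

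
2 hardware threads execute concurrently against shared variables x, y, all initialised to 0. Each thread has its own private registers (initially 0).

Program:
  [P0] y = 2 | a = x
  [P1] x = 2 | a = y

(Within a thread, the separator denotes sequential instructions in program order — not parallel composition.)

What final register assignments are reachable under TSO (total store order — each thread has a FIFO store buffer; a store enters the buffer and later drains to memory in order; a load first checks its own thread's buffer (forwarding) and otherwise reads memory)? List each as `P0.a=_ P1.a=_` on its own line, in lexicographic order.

outcome vector order: (P0.a,P1.a)
|TSO outcomes| = 4

P0.a=0 P1.a=0
P0.a=0 P1.a=2
P0.a=2 P1.a=0
P0.a=2 P1.a=2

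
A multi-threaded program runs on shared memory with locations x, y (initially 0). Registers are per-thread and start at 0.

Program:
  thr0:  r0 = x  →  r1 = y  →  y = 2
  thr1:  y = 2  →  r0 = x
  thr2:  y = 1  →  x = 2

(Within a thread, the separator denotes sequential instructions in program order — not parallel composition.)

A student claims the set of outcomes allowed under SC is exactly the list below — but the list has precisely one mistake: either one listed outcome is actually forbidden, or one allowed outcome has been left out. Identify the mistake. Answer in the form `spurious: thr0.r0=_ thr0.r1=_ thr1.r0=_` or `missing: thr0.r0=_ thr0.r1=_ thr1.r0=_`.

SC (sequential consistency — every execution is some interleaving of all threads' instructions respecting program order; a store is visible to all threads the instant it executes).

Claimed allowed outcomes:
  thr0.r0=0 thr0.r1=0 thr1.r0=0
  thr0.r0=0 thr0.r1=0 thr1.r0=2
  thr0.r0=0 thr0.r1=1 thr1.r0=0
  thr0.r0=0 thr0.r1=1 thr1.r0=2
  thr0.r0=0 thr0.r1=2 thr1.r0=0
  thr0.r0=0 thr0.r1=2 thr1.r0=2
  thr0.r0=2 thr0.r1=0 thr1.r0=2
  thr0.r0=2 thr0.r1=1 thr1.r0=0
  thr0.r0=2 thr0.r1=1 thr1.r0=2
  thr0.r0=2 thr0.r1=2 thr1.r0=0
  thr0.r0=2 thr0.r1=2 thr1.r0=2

spurious: thr0.r0=2 thr0.r1=0 thr1.r0=2

outcome vector order: (thr0.r0,thr0.r1,thr1.r0)
[SC] allowed = {(0,0,0), (0,0,2), (0,1,0), (0,1,2), (0,2,0), (0,2,2), (2,1,0), (2,1,2), (2,2,0), (2,2,2)}
claimed∖SC = {(2,0,2)}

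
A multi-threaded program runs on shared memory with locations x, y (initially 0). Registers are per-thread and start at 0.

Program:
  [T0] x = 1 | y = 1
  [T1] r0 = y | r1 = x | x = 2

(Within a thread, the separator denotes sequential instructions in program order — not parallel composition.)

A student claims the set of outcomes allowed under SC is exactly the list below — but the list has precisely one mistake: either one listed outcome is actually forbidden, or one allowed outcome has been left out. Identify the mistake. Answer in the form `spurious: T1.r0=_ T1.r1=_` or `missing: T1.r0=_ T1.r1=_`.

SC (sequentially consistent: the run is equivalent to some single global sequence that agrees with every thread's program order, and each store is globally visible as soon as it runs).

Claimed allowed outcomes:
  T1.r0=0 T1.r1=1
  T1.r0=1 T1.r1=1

outcome vector order: (T1.r0,T1.r1)
SC (3): 0/0 0/1 1/1
SC∖claimed = {0/0}

missing: T1.r0=0 T1.r1=0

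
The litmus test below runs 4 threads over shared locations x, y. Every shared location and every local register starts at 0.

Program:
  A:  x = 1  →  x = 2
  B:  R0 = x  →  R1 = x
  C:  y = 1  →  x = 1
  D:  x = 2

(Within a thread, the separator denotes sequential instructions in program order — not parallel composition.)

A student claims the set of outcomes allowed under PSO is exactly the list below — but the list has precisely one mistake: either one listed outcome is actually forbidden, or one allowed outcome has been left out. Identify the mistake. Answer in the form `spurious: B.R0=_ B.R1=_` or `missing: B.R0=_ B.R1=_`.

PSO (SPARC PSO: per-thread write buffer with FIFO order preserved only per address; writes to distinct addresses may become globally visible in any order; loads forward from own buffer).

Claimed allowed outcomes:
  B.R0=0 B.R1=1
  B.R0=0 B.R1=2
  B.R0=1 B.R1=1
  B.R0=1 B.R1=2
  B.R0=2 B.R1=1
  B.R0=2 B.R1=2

missing: B.R0=0 B.R1=0

outcome vector order: (B.R0,B.R1)
PSO: 7 outcomes — {(0,0) (0,1) (0,2) (1,1) (1,2) (2,1) (2,2)}
PSO∖claimed = {(0,0)}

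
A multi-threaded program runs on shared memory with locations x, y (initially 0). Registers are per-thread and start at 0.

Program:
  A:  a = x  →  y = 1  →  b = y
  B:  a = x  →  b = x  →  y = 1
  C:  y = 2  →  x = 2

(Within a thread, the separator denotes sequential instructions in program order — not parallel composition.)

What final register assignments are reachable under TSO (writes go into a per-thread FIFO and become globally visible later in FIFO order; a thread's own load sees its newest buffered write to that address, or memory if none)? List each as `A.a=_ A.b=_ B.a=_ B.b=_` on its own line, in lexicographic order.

A.a=0 A.b=1 B.a=0 B.b=0
A.a=0 A.b=1 B.a=0 B.b=2
A.a=0 A.b=1 B.a=2 B.b=2
A.a=0 A.b=2 B.a=0 B.b=0
A.a=0 A.b=2 B.a=0 B.b=2
A.a=0 A.b=2 B.a=2 B.b=2
A.a=2 A.b=1 B.a=0 B.b=0
A.a=2 A.b=1 B.a=0 B.b=2
A.a=2 A.b=1 B.a=2 B.b=2

outcome vector order: (A.a,A.b,B.a,B.b)
|TSO outcomes| = 9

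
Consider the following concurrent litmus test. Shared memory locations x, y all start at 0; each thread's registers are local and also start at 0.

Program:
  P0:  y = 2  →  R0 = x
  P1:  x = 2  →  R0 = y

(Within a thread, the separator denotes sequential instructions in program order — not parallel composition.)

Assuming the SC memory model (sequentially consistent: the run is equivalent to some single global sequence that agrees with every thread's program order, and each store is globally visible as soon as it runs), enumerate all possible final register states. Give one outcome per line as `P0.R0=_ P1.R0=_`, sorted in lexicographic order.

P0.R0=0 P1.R0=2
P0.R0=2 P1.R0=0
P0.R0=2 P1.R0=2

outcome vector order: (P0.R0,P1.R0)
|SC outcomes| = 3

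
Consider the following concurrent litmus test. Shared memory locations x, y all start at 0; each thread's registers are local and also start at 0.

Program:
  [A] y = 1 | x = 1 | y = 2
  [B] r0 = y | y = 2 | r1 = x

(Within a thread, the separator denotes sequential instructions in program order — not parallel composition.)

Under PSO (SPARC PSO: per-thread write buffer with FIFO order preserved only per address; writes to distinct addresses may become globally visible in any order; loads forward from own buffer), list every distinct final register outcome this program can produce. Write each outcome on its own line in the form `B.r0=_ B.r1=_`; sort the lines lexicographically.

outcome vector order: (B.r0,B.r1)
|PSO outcomes| = 6

B.r0=0 B.r1=0
B.r0=0 B.r1=1
B.r0=1 B.r1=0
B.r0=1 B.r1=1
B.r0=2 B.r1=0
B.r0=2 B.r1=1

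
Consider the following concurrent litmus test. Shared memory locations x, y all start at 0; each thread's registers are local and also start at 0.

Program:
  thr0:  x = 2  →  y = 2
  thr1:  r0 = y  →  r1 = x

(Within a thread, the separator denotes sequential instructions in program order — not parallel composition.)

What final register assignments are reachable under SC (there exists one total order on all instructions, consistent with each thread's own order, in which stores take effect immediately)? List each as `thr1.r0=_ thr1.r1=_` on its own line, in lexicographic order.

thr1.r0=0 thr1.r1=0
thr1.r0=0 thr1.r1=2
thr1.r0=2 thr1.r1=2

outcome vector order: (thr1.r0,thr1.r1)
|SC outcomes| = 3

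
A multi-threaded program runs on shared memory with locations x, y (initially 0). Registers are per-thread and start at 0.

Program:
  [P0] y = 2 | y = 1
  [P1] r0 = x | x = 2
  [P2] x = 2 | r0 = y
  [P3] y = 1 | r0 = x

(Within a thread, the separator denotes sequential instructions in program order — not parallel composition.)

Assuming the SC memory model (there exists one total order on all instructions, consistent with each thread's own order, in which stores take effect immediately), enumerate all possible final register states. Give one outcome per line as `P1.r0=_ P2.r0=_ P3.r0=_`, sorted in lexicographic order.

P1.r0=0 P2.r0=0 P3.r0=2
P1.r0=0 P2.r0=1 P3.r0=0
P1.r0=0 P2.r0=1 P3.r0=2
P1.r0=0 P2.r0=2 P3.r0=0
P1.r0=0 P2.r0=2 P3.r0=2
P1.r0=2 P2.r0=0 P3.r0=2
P1.r0=2 P2.r0=1 P3.r0=0
P1.r0=2 P2.r0=1 P3.r0=2
P1.r0=2 P2.r0=2 P3.r0=0
P1.r0=2 P2.r0=2 P3.r0=2

outcome vector order: (P1.r0,P2.r0,P3.r0)
|SC outcomes| = 10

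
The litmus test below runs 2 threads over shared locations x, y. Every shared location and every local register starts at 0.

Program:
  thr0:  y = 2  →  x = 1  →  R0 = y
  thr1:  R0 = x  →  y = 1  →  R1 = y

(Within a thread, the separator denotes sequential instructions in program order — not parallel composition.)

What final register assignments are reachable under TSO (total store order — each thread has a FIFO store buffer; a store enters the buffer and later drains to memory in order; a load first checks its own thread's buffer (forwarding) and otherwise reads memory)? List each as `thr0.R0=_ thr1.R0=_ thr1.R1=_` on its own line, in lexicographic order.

outcome vector order: (thr0.R0,thr1.R0,thr1.R1)
|TSO outcomes| = 5

thr0.R0=1 thr1.R0=0 thr1.R1=1
thr0.R0=1 thr1.R0=1 thr1.R1=1
thr0.R0=2 thr1.R0=0 thr1.R1=1
thr0.R0=2 thr1.R0=0 thr1.R1=2
thr0.R0=2 thr1.R0=1 thr1.R1=1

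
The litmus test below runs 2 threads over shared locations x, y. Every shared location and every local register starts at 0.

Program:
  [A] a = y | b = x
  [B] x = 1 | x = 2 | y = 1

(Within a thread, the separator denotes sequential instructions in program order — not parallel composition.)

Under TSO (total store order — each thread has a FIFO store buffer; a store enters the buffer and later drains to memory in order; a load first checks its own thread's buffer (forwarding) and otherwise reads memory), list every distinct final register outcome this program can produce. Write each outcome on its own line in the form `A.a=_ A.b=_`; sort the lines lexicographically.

A.a=0 A.b=0
A.a=0 A.b=1
A.a=0 A.b=2
A.a=1 A.b=2

outcome vector order: (A.a,A.b)
|TSO outcomes| = 4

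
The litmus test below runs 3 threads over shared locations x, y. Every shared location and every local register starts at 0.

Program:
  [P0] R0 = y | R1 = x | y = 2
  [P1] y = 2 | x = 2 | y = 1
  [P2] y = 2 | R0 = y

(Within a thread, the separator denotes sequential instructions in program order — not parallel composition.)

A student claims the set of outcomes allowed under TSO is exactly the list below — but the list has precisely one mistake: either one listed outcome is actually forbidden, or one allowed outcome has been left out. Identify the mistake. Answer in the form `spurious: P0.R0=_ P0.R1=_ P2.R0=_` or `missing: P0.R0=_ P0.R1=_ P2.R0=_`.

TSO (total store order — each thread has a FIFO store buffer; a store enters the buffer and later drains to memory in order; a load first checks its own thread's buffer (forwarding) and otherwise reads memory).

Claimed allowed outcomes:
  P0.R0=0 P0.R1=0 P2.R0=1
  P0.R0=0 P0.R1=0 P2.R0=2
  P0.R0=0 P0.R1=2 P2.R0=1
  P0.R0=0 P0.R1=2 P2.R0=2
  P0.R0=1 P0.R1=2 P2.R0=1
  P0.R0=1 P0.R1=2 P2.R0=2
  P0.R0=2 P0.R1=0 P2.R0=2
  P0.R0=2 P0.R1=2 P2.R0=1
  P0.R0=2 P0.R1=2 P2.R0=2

outcome vector order: (P0.R0,P0.R1,P2.R0)
TSO: 10 outcomes — {<0 0 1>, <0 0 2>, <0 2 1>, <0 2 2>, <1 2 1>, <1 2 2>, <2 0 1>, <2 0 2>, <2 2 1>, <2 2 2>}
TSO∖claimed = {<2 0 1>}

missing: P0.R0=2 P0.R1=0 P2.R0=1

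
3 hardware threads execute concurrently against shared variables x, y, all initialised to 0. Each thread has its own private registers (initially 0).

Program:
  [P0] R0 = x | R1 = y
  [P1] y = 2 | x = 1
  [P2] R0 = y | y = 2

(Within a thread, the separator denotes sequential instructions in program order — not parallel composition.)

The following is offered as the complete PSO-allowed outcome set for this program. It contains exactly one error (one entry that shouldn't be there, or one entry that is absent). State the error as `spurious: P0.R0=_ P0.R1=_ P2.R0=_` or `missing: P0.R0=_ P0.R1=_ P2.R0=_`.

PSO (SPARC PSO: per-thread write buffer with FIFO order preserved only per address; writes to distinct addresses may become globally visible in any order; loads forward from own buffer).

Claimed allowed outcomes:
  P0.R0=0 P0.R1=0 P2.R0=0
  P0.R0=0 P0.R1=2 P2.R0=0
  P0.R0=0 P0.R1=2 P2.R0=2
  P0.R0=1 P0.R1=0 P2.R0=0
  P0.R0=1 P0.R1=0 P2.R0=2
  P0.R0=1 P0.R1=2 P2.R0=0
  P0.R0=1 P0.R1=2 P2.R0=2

missing: P0.R0=0 P0.R1=0 P2.R0=2

outcome vector order: (P0.R0,P0.R1,P2.R0)
under PSO → (0,0,0) (0,0,2) (0,2,0) (0,2,2) (1,0,0) (1,0,2) (1,2,0) (1,2,2)
PSO∖claimed = {(0,0,2)}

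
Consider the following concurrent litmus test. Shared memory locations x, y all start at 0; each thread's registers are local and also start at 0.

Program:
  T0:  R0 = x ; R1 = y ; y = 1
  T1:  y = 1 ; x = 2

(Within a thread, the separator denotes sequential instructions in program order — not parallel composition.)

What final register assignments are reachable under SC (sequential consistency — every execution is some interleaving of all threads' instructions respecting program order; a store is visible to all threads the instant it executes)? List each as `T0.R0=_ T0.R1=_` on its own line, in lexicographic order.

outcome vector order: (T0.R0,T0.R1)
|SC outcomes| = 3

T0.R0=0 T0.R1=0
T0.R0=0 T0.R1=1
T0.R0=2 T0.R1=1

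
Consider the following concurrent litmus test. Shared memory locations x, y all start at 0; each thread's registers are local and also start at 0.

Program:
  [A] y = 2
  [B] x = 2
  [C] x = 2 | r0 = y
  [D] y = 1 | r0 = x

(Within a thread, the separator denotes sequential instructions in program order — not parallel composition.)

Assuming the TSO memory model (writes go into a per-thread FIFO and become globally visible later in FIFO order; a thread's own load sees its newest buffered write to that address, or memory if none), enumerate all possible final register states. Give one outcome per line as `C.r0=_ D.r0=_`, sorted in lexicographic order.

outcome vector order: (C.r0,D.r0)
|TSO outcomes| = 6

C.r0=0 D.r0=0
C.r0=0 D.r0=2
C.r0=1 D.r0=0
C.r0=1 D.r0=2
C.r0=2 D.r0=0
C.r0=2 D.r0=2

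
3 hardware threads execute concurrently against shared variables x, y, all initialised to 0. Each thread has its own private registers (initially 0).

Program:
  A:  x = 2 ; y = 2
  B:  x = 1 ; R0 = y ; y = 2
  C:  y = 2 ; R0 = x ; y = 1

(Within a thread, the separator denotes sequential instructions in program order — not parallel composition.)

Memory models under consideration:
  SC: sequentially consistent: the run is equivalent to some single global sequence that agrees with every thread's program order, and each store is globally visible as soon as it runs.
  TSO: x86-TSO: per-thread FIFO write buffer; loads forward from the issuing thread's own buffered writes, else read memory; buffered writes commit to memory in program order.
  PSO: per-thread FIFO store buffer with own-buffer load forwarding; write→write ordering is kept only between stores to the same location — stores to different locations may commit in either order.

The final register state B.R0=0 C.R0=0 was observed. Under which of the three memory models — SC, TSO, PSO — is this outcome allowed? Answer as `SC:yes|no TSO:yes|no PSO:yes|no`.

SC:no TSO:yes PSO:yes

outcome vector order: (B.R0,C.R0)
under SC → 01; 02; 10; 11; 12; 20; 21; 22
under TSO → 00; 01; 02; 10; 11; 12; 20; 21; 22
under PSO → 00; 01; 02; 10; 11; 12; 20; 21; 22
target 00 ∈ {TSO,PSO}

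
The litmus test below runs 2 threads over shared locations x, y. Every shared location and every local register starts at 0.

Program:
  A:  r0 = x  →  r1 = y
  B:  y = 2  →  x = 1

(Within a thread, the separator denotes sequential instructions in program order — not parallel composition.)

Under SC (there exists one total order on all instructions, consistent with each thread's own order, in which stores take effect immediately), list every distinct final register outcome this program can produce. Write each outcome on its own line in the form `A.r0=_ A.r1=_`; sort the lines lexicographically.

A.r0=0 A.r1=0
A.r0=0 A.r1=2
A.r0=1 A.r1=2

outcome vector order: (A.r0,A.r1)
|SC outcomes| = 3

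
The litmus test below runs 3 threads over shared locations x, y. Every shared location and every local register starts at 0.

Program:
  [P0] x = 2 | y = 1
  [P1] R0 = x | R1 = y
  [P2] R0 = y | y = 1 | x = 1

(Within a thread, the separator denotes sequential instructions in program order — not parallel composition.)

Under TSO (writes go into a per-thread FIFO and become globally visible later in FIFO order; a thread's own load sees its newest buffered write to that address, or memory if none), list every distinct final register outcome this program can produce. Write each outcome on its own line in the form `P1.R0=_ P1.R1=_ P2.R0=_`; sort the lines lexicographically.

P1.R0=0 P1.R1=0 P2.R0=0
P1.R0=0 P1.R1=0 P2.R0=1
P1.R0=0 P1.R1=1 P2.R0=0
P1.R0=0 P1.R1=1 P2.R0=1
P1.R0=1 P1.R1=1 P2.R0=0
P1.R0=1 P1.R1=1 P2.R0=1
P1.R0=2 P1.R1=0 P2.R0=0
P1.R0=2 P1.R1=0 P2.R0=1
P1.R0=2 P1.R1=1 P2.R0=0
P1.R0=2 P1.R1=1 P2.R0=1

outcome vector order: (P1.R0,P1.R1,P2.R0)
|TSO outcomes| = 10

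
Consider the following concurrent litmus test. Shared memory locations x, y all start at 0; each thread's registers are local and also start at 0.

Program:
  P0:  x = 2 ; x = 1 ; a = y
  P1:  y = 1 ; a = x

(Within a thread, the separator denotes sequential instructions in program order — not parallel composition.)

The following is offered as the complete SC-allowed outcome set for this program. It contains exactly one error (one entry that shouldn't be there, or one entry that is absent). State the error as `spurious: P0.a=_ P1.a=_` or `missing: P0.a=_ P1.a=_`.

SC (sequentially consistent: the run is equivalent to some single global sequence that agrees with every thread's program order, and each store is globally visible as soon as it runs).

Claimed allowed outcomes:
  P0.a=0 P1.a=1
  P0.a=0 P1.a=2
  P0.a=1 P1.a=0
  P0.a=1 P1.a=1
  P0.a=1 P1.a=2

outcome vector order: (P0.a,P1.a)
[SC] allowed = {<0 1> <1 0> <1 1> <1 2>}
claimed∖SC = {<0 2>}

spurious: P0.a=0 P1.a=2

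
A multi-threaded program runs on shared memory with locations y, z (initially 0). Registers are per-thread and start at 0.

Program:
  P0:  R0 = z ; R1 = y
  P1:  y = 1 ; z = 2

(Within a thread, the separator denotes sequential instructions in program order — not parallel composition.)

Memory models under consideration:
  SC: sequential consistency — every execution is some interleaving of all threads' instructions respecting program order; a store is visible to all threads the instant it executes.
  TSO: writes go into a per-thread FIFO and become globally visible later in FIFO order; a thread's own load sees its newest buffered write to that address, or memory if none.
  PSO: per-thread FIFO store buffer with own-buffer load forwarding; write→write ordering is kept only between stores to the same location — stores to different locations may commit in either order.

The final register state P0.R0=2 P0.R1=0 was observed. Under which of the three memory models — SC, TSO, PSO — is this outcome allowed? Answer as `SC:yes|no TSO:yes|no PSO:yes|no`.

SC:no TSO:no PSO:yes

outcome vector order: (P0.R0,P0.R1)
SC: 3 outcomes — {0/0, 0/1, 2/1}
TSO: 3 outcomes — {0/0, 0/1, 2/1}
PSO: 4 outcomes — {0/0, 0/1, 2/0, 2/1}
target 2/0 ∈ {PSO}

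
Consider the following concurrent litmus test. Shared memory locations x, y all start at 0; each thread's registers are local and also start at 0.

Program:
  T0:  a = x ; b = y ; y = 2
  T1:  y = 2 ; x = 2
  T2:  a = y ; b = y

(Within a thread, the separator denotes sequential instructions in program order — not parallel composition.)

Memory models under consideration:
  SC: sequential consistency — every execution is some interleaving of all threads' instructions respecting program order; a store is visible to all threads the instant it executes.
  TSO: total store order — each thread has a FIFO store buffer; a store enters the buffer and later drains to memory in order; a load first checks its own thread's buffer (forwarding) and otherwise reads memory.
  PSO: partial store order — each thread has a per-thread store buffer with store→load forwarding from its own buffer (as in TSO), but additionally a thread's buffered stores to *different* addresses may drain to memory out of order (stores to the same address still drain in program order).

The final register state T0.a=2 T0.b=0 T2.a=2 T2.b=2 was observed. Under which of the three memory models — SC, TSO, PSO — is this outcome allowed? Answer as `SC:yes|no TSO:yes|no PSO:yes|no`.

SC:no TSO:no PSO:yes

outcome vector order: (T0.a,T0.b,T2.a,T2.b)
SC: 9 outcomes — {0/0/0/0, 0/0/0/2, 0/0/2/2, 0/2/0/0, 0/2/0/2, 0/2/2/2, 2/2/0/0, 2/2/0/2, 2/2/2/2}
TSO: 9 outcomes — {0/0/0/0, 0/0/0/2, 0/0/2/2, 0/2/0/0, 0/2/0/2, 0/2/2/2, 2/2/0/0, 2/2/0/2, 2/2/2/2}
PSO: 12 outcomes — {0/0/0/0, 0/0/0/2, 0/0/2/2, 0/2/0/0, 0/2/0/2, 0/2/2/2, 2/0/0/0, 2/0/0/2, 2/0/2/2, 2/2/0/0, 2/2/0/2, 2/2/2/2}
target 2/0/2/2 ∈ {PSO}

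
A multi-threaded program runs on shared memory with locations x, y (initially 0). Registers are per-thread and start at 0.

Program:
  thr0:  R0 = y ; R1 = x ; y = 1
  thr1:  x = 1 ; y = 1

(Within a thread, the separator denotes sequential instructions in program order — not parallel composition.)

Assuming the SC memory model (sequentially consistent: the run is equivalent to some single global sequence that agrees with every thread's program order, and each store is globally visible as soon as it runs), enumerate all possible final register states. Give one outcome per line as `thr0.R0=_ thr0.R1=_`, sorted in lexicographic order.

thr0.R0=0 thr0.R1=0
thr0.R0=0 thr0.R1=1
thr0.R0=1 thr0.R1=1

outcome vector order: (thr0.R0,thr0.R1)
|SC outcomes| = 3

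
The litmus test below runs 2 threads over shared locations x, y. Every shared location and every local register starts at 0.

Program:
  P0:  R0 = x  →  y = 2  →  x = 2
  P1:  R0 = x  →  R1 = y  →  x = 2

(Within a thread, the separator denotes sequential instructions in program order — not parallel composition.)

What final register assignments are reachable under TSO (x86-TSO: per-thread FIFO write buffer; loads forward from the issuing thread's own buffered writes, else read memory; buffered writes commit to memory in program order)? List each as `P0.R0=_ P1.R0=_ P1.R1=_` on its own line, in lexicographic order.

outcome vector order: (P0.R0,P1.R0,P1.R1)
|TSO outcomes| = 4

P0.R0=0 P1.R0=0 P1.R1=0
P0.R0=0 P1.R0=0 P1.R1=2
P0.R0=0 P1.R0=2 P1.R1=2
P0.R0=2 P1.R0=0 P1.R1=0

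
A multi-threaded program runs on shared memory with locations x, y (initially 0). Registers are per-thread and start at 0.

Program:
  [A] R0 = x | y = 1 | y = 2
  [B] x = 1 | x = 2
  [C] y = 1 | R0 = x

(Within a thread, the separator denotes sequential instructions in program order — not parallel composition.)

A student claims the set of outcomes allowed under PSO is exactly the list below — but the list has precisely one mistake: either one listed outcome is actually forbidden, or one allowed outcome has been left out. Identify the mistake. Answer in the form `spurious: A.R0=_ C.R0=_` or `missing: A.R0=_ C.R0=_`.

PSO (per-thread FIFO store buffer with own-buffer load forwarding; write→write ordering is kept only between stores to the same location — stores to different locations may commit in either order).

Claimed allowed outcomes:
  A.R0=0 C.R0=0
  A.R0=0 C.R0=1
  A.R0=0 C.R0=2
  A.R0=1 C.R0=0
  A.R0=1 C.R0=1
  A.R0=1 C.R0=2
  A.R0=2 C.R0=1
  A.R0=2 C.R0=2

missing: A.R0=2 C.R0=0

outcome vector order: (A.R0,C.R0)
PSO: 9 outcomes — {0/0 0/1 0/2 1/0 1/1 1/2 2/0 2/1 2/2}
PSO∖claimed = {2/0}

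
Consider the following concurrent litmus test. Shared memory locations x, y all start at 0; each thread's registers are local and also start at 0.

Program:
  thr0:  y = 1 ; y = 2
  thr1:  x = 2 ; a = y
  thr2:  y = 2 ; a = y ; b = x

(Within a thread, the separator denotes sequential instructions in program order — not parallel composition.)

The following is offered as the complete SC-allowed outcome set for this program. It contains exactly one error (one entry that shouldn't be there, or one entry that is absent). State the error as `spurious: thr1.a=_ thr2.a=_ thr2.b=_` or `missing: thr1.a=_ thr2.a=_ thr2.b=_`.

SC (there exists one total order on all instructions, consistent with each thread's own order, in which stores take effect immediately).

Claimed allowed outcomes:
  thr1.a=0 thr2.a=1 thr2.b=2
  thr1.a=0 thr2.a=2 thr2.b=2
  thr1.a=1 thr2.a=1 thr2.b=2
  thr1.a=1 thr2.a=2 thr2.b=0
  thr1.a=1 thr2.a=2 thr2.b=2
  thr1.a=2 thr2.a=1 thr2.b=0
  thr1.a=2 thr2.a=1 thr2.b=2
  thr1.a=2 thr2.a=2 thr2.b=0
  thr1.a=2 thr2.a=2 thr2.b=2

missing: thr1.a=1 thr2.a=1 thr2.b=0

outcome vector order: (thr1.a,thr2.a,thr2.b)
SC (10): <0 1 2>, <0 2 2>, <1 1 0>, <1 1 2>, <1 2 0>, <1 2 2>, <2 1 0>, <2 1 2>, <2 2 0>, <2 2 2>
SC∖claimed = {<1 1 0>}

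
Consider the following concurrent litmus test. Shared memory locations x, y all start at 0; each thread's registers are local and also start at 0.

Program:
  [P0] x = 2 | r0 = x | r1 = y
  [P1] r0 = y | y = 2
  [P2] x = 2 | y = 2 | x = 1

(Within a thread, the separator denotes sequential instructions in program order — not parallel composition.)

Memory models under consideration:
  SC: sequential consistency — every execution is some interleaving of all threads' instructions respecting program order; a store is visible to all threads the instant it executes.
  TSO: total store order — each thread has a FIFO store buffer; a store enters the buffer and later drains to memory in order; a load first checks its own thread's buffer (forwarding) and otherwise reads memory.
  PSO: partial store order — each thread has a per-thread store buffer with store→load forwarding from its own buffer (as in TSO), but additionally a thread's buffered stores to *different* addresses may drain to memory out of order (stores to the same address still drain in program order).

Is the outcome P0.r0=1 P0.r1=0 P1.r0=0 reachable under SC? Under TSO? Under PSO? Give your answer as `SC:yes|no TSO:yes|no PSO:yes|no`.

SC:no TSO:no PSO:yes

outcome vector order: (P0.r0,P0.r1,P1.r0)
SC: 6 outcomes — {1/2/0 1/2/2 2/0/0 2/0/2 2/2/0 2/2/2}
TSO: 6 outcomes — {1/2/0 1/2/2 2/0/0 2/0/2 2/2/0 2/2/2}
PSO: 8 outcomes — {1/0/0 1/0/2 1/2/0 1/2/2 2/0/0 2/0/2 2/2/0 2/2/2}
target 1/0/0 ∈ {PSO}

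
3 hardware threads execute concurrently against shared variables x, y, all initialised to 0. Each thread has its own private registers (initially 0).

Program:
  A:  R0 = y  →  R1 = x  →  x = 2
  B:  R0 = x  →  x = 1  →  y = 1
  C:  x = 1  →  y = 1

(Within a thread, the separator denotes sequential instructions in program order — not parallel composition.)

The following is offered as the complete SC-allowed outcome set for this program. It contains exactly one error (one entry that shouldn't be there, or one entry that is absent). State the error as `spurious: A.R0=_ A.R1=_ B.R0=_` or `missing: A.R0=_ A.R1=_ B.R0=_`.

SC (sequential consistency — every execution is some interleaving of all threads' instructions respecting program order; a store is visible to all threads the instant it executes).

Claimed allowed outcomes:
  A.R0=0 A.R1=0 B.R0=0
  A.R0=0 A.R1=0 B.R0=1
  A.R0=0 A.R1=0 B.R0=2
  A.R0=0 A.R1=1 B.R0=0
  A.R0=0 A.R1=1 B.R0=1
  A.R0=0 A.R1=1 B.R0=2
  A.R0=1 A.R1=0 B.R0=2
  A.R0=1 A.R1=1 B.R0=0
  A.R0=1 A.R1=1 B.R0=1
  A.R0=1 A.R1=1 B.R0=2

spurious: A.R0=1 A.R1=0 B.R0=2

outcome vector order: (A.R0,A.R1,B.R0)
SC (9): <0 0 0>; <0 0 1>; <0 0 2>; <0 1 0>; <0 1 1>; <0 1 2>; <1 1 0>; <1 1 1>; <1 1 2>
claimed∖SC = {<1 0 2>}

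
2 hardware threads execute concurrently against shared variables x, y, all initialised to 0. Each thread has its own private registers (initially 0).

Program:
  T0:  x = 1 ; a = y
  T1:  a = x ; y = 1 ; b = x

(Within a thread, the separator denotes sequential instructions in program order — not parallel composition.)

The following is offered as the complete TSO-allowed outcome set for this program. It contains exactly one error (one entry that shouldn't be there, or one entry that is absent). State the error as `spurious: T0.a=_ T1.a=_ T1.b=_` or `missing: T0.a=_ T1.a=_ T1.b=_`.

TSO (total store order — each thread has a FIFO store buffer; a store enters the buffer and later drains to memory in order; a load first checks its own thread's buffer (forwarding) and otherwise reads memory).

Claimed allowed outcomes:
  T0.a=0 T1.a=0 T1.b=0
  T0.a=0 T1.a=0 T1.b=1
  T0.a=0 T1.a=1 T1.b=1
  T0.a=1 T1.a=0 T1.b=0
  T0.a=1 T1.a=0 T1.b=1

missing: T0.a=1 T1.a=1 T1.b=1

outcome vector order: (T0.a,T1.a,T1.b)
TSO (6): 000, 001, 011, 100, 101, 111
TSO∖claimed = {111}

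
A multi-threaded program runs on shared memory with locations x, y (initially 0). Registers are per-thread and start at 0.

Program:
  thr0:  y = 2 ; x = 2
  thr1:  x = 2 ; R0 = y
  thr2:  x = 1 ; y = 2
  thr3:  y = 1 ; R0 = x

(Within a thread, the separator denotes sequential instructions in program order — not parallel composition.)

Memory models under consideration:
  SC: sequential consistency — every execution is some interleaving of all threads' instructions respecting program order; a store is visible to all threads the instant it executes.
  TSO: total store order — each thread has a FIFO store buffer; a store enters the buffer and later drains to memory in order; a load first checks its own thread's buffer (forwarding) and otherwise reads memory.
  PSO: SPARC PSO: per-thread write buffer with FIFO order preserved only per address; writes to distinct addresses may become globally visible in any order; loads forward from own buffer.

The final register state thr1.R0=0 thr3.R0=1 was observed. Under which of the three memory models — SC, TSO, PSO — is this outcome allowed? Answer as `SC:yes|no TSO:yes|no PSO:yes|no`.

outcome vector order: (thr1.R0,thr3.R0)
under SC → 0/1, 0/2, 1/0, 1/1, 1/2, 2/0, 2/1, 2/2
under TSO → 0/0, 0/1, 0/2, 1/0, 1/1, 1/2, 2/0, 2/1, 2/2
under PSO → 0/0, 0/1, 0/2, 1/0, 1/1, 1/2, 2/0, 2/1, 2/2
target 0/1 ∈ {SC,TSO,PSO}

SC:yes TSO:yes PSO:yes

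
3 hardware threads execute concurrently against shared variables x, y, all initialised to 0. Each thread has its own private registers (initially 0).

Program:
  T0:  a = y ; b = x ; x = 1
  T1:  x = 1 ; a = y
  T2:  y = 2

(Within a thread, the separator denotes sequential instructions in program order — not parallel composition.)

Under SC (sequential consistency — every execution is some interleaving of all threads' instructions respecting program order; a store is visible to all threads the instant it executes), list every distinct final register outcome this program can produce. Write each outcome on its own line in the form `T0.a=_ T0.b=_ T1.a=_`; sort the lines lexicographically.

outcome vector order: (T0.a,T0.b,T1.a)
|SC outcomes| = 7

T0.a=0 T0.b=0 T1.a=0
T0.a=0 T0.b=0 T1.a=2
T0.a=0 T0.b=1 T1.a=0
T0.a=0 T0.b=1 T1.a=2
T0.a=2 T0.b=0 T1.a=2
T0.a=2 T0.b=1 T1.a=0
T0.a=2 T0.b=1 T1.a=2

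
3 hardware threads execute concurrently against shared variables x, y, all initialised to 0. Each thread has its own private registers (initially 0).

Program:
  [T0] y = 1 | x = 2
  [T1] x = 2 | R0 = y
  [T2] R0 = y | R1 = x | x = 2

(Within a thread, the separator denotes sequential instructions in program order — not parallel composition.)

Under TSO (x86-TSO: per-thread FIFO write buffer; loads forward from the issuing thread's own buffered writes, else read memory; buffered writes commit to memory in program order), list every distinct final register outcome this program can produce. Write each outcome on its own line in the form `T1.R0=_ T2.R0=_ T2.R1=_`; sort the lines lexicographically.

T1.R0=0 T2.R0=0 T2.R1=0
T1.R0=0 T2.R0=0 T2.R1=2
T1.R0=0 T2.R0=1 T2.R1=0
T1.R0=0 T2.R0=1 T2.R1=2
T1.R0=1 T2.R0=0 T2.R1=0
T1.R0=1 T2.R0=0 T2.R1=2
T1.R0=1 T2.R0=1 T2.R1=0
T1.R0=1 T2.R0=1 T2.R1=2

outcome vector order: (T1.R0,T2.R0,T2.R1)
|TSO outcomes| = 8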